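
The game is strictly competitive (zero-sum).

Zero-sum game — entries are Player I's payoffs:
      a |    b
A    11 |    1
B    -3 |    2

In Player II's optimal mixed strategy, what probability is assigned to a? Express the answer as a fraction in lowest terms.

Row minima are 1 and -3, so Player I's maximin is 1; column maxima are 11 and 2, so Player II's minimax is 2. These differ, so the equilibrium is in mixed strategies.
Let Player II play a with probability q. Player I is indifferent when 11q + (1−q) = −3q + 2(1−q), giving q = 1/15.

1/15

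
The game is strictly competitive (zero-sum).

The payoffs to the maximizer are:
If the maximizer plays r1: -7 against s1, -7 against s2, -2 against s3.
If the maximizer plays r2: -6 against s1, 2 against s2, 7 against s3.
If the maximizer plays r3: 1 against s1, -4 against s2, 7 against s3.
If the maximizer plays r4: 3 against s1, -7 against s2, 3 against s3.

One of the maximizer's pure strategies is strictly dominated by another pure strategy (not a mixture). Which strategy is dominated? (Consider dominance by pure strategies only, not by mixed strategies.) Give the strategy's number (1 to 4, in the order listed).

Compare r1 with r2: -6 > -7, 2 > -7, 7 > -2.
So r2 strictly dominates r1 for the maximizer; r1 is strictly dominated.

1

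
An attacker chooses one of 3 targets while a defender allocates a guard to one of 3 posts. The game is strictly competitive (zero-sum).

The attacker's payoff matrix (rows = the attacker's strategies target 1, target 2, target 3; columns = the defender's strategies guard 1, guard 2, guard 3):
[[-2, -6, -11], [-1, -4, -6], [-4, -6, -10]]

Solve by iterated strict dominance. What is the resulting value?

-6

Row target 1 is strictly dominated by row target 2 (-1>-2, -4>-6, -6>-11); eliminate target 1.
Row target 3 is strictly dominated by row target 2 (-1>-4, -4>-6, -6>-10); eliminate target 3.
Column guard 1 is strictly dominated by guard 2 for the defender (-4<-1); eliminate guard 1.
Column guard 2 is strictly dominated by guard 3 for the defender (-6<-4); eliminate guard 2.
Only (target 2, guard 3) remains, with payoff -6.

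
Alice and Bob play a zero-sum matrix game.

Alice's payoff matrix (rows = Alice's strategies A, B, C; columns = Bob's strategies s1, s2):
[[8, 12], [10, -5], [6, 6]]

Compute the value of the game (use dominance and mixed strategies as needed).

160/19

Row C is strictly dominated by row A, so Alice never plays it.
The remaining 2×2 game on (A, B) × (s1, s2) has no saddle point. Let Alice play A with probability p; indifference gives 8p + 10(1−p) = 12p − 5(1−p), so p = 15/19.
Similarly Bob's optimal q on s1 is 17/19, and the value is 8·(17/19) + (12)·(2/19) = 160/19.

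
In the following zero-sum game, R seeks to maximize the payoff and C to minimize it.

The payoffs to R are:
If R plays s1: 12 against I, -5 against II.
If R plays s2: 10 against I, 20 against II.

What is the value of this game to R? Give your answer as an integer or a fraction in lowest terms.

Row minima are -5 and 10, so R's maximin is 10; column maxima are 12 and 20, so C's minimax is 12. These differ, so the equilibrium is in mixed strategies.
Let R play s1 with probability p. C is indifferent when 12p + 10(1−p) = −5p + 20(1−p), giving p = 10/27.
Let C play I with probability q. R is indifferent when 12q − 5(1−q) = 10q + 20(1−q), giving q = 25/27.
The value is 12·(25/27) + (-5)·(2/27) = 290/27.

290/27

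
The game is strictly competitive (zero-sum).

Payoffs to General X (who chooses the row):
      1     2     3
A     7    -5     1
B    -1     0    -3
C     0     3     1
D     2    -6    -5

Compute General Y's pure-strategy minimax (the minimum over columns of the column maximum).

The worst case (largest entry) in each column is 1: 7, 2: 3, 3: 1.
The best (smallest) of these is 1.

1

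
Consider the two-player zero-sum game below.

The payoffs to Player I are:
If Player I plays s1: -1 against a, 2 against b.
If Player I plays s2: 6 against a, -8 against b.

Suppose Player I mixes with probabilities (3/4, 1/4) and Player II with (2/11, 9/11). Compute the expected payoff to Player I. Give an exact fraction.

Against (2/11, 9/11), each row's expected payoff is s1: 16/11; s2: -60/11.
Taking the (3/4, 1/4)-weighted average: (3/4)·(16/11) + (1/4)·(-60/11) = -3/11.

-3/11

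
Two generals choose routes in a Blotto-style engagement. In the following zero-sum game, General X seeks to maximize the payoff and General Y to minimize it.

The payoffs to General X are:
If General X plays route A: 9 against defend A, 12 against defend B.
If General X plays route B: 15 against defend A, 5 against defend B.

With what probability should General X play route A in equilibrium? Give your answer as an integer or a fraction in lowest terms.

10/13

Row minima are 9 and 5, so General X's maximin is 9; column maxima are 15 and 12, so General Y's minimax is 12. These differ, so the equilibrium is in mixed strategies.
Let General X play route A with probability p. General Y is indifferent when 9p + 15(1−p) = 12p + 5(1−p), giving p = 10/13.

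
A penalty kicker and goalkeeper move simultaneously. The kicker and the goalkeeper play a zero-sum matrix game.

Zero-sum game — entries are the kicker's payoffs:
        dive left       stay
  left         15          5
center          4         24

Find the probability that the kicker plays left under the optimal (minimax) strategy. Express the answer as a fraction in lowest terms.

Row minima are 5 and 4, so the kicker's maximin is 5; column maxima are 15 and 24, so the goalkeeper's minimax is 15. These differ, so the equilibrium is in mixed strategies.
Let the kicker play left with probability p. The goalkeeper is indifferent when 15p + 4(1−p) = 5p + 24(1−p), giving p = 2/3.

2/3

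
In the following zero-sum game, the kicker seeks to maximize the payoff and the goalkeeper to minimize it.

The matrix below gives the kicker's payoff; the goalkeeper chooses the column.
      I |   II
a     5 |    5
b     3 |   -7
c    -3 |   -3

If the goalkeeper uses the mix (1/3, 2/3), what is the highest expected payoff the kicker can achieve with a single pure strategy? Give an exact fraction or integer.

a: (5)·(1/3) + (5)·(2/3) = 5.
b: (3)·(1/3) + (-7)·(2/3) = -11/3.
c: (-3)·(1/3) + (-3)·(2/3) = -3.
The best pure response is a with expected payoff 5.

5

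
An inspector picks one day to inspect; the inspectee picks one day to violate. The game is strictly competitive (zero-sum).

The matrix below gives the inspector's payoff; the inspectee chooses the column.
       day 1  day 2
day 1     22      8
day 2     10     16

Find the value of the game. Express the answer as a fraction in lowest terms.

Row minima are 8 and 10, so the inspector's maximin is 10; column maxima are 22 and 16, so the inspectee's minimax is 16. These differ, so the equilibrium is in mixed strategies.
Let the inspector play day 1 with probability p. The inspectee is indifferent when 22p + 10(1−p) = 8p + 16(1−p), giving p = 3/10.
Let the inspectee play day 1 with probability q. The inspector is indifferent when 22q + 8(1−q) = 10q + 16(1−q), giving q = 2/5.
The value is 22·(2/5) + (8)·(3/5) = 68/5.

68/5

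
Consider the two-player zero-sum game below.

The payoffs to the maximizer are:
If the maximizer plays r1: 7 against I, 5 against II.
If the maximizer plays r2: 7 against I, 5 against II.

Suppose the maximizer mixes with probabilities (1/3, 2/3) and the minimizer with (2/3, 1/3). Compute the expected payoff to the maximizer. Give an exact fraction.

19/3

Against (2/3, 1/3), each row's expected payoff is r1: 19/3; r2: 19/3.
Taking the (1/3, 2/3)-weighted average: (1/3)·(19/3) + (2/3)·(19/3) = 19/3.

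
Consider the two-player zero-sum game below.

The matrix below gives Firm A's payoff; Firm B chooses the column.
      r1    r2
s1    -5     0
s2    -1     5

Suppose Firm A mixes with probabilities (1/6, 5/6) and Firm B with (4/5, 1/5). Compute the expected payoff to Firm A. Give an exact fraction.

Against (4/5, 1/5), each row's expected payoff is s1: -4; s2: 1/5.
Taking the (1/6, 5/6)-weighted average: (1/6)·(-4) + (5/6)·(1/5) = -1/2.

-1/2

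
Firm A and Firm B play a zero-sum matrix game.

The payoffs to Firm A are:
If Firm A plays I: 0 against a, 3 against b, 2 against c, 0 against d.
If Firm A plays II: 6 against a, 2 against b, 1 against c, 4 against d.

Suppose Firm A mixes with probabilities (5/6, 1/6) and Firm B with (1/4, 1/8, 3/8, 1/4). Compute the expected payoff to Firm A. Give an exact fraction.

Against (1/4, 1/8, 3/8, 1/4), each row's expected payoff is I: 9/8; II: 25/8.
Taking the (5/6, 1/6)-weighted average: (5/6)·(9/8) + (1/6)·(25/8) = 35/24.

35/24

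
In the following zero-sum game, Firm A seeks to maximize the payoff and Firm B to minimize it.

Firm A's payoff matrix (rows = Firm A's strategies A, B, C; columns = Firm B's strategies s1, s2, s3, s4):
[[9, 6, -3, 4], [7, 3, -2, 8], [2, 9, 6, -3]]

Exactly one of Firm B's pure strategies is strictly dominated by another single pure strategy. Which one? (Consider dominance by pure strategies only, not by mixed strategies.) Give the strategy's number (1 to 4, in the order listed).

Firm B prefers columns that give Firm A less. Compare s2 with s3: -3 < 6, -2 < 3, 6 < 9.
So s3 strictly dominates s2 for Firm B; s2 is strictly dominated.

2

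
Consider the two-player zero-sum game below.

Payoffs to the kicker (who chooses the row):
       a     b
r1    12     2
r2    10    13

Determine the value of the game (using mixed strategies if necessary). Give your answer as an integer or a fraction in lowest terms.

136/13

Row minima are 2 and 10, so the kicker's maximin is 10; column maxima are 12 and 13, so the goalkeeper's minimax is 12. These differ, so the equilibrium is in mixed strategies.
Let the kicker play r1 with probability p. The goalkeeper is indifferent when 12p + 10(1−p) = 2p + 13(1−p), giving p = 3/13.
Let the goalkeeper play a with probability q. The kicker is indifferent when 12q + 2(1−q) = 10q + 13(1−q), giving q = 11/13.
The value is 12·(11/13) + (2)·(2/13) = 136/13.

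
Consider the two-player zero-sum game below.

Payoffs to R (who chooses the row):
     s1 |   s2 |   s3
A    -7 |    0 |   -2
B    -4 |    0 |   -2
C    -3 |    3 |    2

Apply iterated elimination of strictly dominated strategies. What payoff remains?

-3

Column s2 is strictly dominated by s1 for C (-7<0, -4<0, -3<3); eliminate s2.
Column s3 is strictly dominated by s1 for C (-7<-2, -4<-2, -3<2); eliminate s3.
Row A is strictly dominated by row B (-4>-7); eliminate A.
Row B is strictly dominated by row C (-3>-4); eliminate B.
Only (C, s1) remains, with payoff -3.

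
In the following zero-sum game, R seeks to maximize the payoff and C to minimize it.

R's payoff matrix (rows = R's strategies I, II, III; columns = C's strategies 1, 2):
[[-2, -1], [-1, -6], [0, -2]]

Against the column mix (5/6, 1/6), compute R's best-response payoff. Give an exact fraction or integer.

I: (-2)·(5/6) + (-1)·(1/6) = -11/6.
II: (-1)·(5/6) + (-6)·(1/6) = -11/6.
III: (0)·(5/6) + (-2)·(1/6) = -1/3.
The best pure response is III with expected payoff -1/3.

-1/3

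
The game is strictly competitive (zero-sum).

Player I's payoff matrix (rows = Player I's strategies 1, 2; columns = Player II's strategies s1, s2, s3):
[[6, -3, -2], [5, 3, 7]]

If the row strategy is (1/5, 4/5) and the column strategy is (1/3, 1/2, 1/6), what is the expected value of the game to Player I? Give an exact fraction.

7/2

Against (1/3, 1/2, 1/6), each row's expected payoff is 1: 1/6; 2: 13/3.
Taking the (1/5, 4/5)-weighted average: (1/5)·(1/6) + (4/5)·(13/3) = 7/2.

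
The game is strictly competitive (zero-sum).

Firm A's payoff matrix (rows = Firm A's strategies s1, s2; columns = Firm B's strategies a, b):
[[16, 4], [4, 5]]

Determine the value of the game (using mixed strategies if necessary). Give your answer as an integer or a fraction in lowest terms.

64/13

Row minima are 4 and 4, so Firm A's maximin is 4; column maxima are 16 and 5, so Firm B's minimax is 5. These differ, so the equilibrium is in mixed strategies.
Let Firm A play s1 with probability p. Firm B is indifferent when 16p + 4(1−p) = 4p + 5(1−p), giving p = 1/13.
Let Firm B play a with probability q. Firm A is indifferent when 16q + 4(1−q) = 4q + 5(1−q), giving q = 1/13.
The value is 16·(1/13) + (4)·(12/13) = 64/13.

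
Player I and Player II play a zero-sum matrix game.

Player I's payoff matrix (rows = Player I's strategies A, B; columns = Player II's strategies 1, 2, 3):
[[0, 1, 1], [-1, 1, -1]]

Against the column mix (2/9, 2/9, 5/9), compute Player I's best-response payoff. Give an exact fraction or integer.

A: (0)·(2/9) + (1)·(2/9) + (1)·(5/9) = 7/9.
B: (-1)·(2/9) + (1)·(2/9) + (-1)·(5/9) = -5/9.
The best pure response is A with expected payoff 7/9.

7/9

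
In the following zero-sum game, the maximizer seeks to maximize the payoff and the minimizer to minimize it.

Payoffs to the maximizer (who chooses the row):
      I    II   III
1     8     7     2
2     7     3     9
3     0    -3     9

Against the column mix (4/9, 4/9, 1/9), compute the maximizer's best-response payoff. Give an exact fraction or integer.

1: (8)·(4/9) + (7)·(4/9) + (2)·(1/9) = 62/9.
2: (7)·(4/9) + (3)·(4/9) + (9)·(1/9) = 49/9.
3: (0)·(4/9) + (-3)·(4/9) + (9)·(1/9) = -1/3.
The best pure response is 1 with expected payoff 62/9.

62/9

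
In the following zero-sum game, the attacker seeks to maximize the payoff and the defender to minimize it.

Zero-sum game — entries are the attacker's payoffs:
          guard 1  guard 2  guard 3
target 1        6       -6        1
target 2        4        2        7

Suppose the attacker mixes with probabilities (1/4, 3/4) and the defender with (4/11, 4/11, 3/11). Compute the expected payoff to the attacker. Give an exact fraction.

69/22

Against (4/11, 4/11, 3/11), each row's expected payoff is target 1: 3/11; target 2: 45/11.
Taking the (1/4, 3/4)-weighted average: (1/4)·(3/11) + (3/4)·(45/11) = 69/22.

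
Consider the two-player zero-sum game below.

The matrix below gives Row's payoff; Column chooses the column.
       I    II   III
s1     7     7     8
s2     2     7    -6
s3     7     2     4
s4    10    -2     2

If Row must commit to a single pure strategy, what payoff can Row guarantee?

The worst-case payoff for each row is s1: 7, s2: -6, s3: 2, s4: -2.
The best of these is 7.

7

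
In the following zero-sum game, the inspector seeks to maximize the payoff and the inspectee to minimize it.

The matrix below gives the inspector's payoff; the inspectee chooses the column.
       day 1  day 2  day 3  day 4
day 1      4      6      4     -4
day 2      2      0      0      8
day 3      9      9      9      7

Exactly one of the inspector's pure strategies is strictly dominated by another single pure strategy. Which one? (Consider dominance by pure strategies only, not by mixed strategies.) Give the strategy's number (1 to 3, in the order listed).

Compare day 1 with day 3: 9 > 4, 9 > 6, 9 > 4, 7 > -4.
So day 3 strictly dominates day 1 for the inspector; day 1 is strictly dominated.

1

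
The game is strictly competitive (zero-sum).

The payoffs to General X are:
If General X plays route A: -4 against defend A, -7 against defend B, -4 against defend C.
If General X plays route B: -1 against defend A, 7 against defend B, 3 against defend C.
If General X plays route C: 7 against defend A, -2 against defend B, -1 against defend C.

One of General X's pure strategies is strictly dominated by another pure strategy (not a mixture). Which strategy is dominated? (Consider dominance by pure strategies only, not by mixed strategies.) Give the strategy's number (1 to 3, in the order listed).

Compare route A with route B: -1 > -4, 7 > -7, 3 > -4.
So route B strictly dominates route A for General X; route A is strictly dominated.

1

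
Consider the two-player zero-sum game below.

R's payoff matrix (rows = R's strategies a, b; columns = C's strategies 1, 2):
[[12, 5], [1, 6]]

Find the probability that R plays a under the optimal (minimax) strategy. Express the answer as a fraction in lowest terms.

Row minima are 5 and 1, so R's maximin is 5; column maxima are 12 and 6, so C's minimax is 6. These differ, so the equilibrium is in mixed strategies.
Let R play a with probability p. C is indifferent when 12p + (1−p) = 5p + 6(1−p), giving p = 5/12.

5/12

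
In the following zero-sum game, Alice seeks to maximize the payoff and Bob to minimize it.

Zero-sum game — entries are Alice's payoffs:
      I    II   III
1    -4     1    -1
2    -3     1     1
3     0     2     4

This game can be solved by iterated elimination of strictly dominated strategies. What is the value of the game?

Column III is strictly dominated by I for Bob (-4<-1, -3<1, 0<4); eliminate III.
Column II is strictly dominated by I for Bob (-4<1, -3<1, 0<2); eliminate II.
Row 1 is strictly dominated by row 2 (-3>-4); eliminate 1.
Row 2 is strictly dominated by row 3 (0>-3); eliminate 2.
Only (3, I) remains, with payoff 0.

0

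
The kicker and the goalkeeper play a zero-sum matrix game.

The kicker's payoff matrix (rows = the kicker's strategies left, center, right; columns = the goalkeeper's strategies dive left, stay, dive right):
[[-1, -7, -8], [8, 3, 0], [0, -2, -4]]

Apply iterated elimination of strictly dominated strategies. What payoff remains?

Column dive left is strictly dominated by stay for the goalkeeper (-7<-1, 3<8, -2<0); eliminate dive left.
Row right is strictly dominated by row center (3>-2, 0>-4); eliminate right.
Row left is strictly dominated by row center (3>-7, 0>-8); eliminate left.
Column stay is strictly dominated by dive right for the goalkeeper (0<3); eliminate stay.
Only (center, dive right) remains, with payoff 0.

0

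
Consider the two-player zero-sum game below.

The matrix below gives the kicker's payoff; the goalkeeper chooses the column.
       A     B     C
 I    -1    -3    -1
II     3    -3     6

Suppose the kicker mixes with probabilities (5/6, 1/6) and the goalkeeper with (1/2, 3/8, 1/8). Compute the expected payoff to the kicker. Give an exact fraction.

-61/48

Against (1/2, 3/8, 1/8), each row's expected payoff is I: -7/4; II: 9/8.
Taking the (5/6, 1/6)-weighted average: (5/6)·(-7/4) + (1/6)·(9/8) = -61/48.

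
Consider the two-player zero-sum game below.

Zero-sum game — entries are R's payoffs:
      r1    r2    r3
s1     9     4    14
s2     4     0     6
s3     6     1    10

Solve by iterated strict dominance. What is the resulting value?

Row s2 is strictly dominated by row s1 (9>4, 4>0, 14>6); eliminate s2.
Row s3 is strictly dominated by row s1 (9>6, 4>1, 14>10); eliminate s3.
Column r1 is strictly dominated by r2 for C (4<9); eliminate r1.
Column r3 is strictly dominated by r2 for C (4<14); eliminate r3.
Only (s1, r2) remains, with payoff 4.

4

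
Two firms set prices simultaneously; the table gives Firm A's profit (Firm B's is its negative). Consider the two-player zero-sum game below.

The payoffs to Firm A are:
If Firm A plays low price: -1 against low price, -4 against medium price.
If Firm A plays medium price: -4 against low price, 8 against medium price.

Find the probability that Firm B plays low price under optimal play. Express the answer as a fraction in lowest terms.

Row minima are -4 and -4, so Firm A's maximin is -4; column maxima are -1 and 8, so Firm B's minimax is -1. These differ, so the equilibrium is in mixed strategies.
Let Firm B play low price with probability q. Firm A is indifferent when −q − 4(1−q) = −4q + 8(1−q), giving q = 4/5.

4/5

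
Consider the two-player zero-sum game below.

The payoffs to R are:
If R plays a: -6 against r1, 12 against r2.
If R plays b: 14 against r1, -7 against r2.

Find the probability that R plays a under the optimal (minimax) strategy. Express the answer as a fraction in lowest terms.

7/13

Row minima are -6 and -7, so R's maximin is -6; column maxima are 14 and 12, so C's minimax is 12. These differ, so the equilibrium is in mixed strategies.
Let R play a with probability p. C is indifferent when −6p + 14(1−p) = 12p − 7(1−p), giving p = 7/13.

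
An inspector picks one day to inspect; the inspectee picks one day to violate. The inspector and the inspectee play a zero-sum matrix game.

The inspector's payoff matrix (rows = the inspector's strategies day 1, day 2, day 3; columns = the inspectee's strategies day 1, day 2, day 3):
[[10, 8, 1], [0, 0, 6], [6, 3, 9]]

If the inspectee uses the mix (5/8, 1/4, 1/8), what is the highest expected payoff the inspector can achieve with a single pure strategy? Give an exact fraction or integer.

day 1: (10)·(5/8) + (8)·(1/4) + (1)·(1/8) = 67/8.
day 2: (0)·(5/8) + (0)·(1/4) + (6)·(1/8) = 3/4.
day 3: (6)·(5/8) + (3)·(1/4) + (9)·(1/8) = 45/8.
The best pure response is day 1 with expected payoff 67/8.

67/8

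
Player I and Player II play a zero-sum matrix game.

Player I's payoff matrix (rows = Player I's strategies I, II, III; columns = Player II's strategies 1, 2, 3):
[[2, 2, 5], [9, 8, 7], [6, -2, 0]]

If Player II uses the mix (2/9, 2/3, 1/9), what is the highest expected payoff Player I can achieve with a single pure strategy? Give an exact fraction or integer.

73/9

I: (2)·(2/9) + (2)·(2/3) + (5)·(1/9) = 7/3.
II: (9)·(2/9) + (8)·(2/3) + (7)·(1/9) = 73/9.
III: (6)·(2/9) + (-2)·(2/3) + (0)·(1/9) = 0.
The best pure response is II with expected payoff 73/9.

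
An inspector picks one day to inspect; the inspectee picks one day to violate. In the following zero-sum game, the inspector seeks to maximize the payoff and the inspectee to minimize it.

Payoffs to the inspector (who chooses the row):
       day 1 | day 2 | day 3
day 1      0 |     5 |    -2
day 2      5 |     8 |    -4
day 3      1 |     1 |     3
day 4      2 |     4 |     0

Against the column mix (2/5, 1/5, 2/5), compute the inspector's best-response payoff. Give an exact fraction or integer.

2

day 1: (0)·(2/5) + (5)·(1/5) + (-2)·(2/5) = 1/5.
day 2: (5)·(2/5) + (8)·(1/5) + (-4)·(2/5) = 2.
day 3: (1)·(2/5) + (1)·(1/5) + (3)·(2/5) = 9/5.
day 4: (2)·(2/5) + (4)·(1/5) + (0)·(2/5) = 8/5.
The best pure response is day 2 with expected payoff 2.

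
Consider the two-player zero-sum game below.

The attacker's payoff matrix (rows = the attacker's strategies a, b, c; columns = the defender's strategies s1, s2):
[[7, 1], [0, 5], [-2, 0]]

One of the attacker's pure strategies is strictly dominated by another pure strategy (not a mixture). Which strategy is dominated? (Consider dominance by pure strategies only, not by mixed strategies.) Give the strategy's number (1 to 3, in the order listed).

Compare c with a: 7 > -2, 1 > 0.
So a strictly dominates c for the attacker; c is strictly dominated.

3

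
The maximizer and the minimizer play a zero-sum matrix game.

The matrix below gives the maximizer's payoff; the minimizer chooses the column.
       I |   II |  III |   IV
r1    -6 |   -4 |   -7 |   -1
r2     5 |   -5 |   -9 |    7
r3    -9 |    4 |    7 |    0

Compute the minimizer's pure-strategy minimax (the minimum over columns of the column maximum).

4

The worst case (largest entry) in each column is I: 5, II: 4, III: 7, IV: 7.
The best (smallest) of these is 4.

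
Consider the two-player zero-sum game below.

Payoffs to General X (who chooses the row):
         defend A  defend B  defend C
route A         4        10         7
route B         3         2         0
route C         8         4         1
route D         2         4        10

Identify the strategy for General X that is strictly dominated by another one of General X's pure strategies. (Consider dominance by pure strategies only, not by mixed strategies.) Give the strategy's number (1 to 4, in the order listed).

2

Compare route B with route A: 4 > 3, 10 > 2, 7 > 0.
So route A strictly dominates route B for General X; route B is strictly dominated.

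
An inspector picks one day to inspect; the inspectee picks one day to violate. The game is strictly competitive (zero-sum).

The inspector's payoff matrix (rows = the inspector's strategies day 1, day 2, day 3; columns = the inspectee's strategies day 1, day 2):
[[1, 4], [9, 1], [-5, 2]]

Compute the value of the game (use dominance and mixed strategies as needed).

35/11

Row day 3 is strictly dominated by row day 1, so the inspector never plays it.
The remaining 2×2 game on (day 1, day 2) × (day 1, day 2) has no saddle point. Let the inspector play day 1 with probability p; indifference gives p + 9(1−p) = 4p + (1−p), so p = 8/11.
Similarly the inspectee's optimal q on day 1 is 3/11, and the value is 1·(3/11) + (4)·(8/11) = 35/11.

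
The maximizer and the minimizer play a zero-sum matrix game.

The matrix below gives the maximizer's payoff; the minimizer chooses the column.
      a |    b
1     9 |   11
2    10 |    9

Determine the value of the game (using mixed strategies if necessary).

29/3

Row minima are 9 and 9, so the maximizer's maximin is 9; column maxima are 10 and 11, so the minimizer's minimax is 10. These differ, so the equilibrium is in mixed strategies.
Let the maximizer play 1 with probability p. The minimizer is indifferent when 9p + 10(1−p) = 11p + 9(1−p), giving p = 1/3.
Let the minimizer play a with probability q. The maximizer is indifferent when 9q + 11(1−q) = 10q + 9(1−q), giving q = 2/3.
The value is 9·(2/3) + (11)·(1/3) = 29/3.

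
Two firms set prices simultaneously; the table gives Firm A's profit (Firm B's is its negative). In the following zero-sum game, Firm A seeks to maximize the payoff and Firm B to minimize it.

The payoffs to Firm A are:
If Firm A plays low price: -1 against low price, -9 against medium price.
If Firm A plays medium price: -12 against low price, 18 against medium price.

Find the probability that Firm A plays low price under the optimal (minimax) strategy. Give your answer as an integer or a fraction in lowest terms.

15/19

Row minima are -9 and -12, so Firm A's maximin is -9; column maxima are -1 and 18, so Firm B's minimax is -1. These differ, so the equilibrium is in mixed strategies.
Let Firm A play low price with probability p. Firm B is indifferent when −p − 12(1−p) = −9p + 18(1−p), giving p = 15/19.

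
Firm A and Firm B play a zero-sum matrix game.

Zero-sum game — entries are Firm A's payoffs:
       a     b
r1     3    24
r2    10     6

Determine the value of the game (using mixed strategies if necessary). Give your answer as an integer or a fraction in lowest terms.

222/25

Row minima are 3 and 6, so Firm A's maximin is 6; column maxima are 10 and 24, so Firm B's minimax is 10. These differ, so the equilibrium is in mixed strategies.
Let Firm A play r1 with probability p. Firm B is indifferent when 3p + 10(1−p) = 24p + 6(1−p), giving p = 4/25.
Let Firm B play a with probability q. Firm A is indifferent when 3q + 24(1−q) = 10q + 6(1−q), giving q = 18/25.
The value is 3·(18/25) + (24)·(7/25) = 222/25.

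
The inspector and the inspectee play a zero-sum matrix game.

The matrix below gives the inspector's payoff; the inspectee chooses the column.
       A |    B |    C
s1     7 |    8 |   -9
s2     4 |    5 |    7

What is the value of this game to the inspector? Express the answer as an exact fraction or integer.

Column B is strictly dominated by A for the inspectee (it gives the inspector more in every row).
The remaining 2×2 game on (s1, s2) × (A, C) has no saddle point. Let the inspector play s1 with probability p; indifference gives 7p + 4(1−p) = −9p + 7(1−p), so p = 3/19.
Similarly the inspectee's optimal q on A is 16/19, and the value is 7·(16/19) + (-9)·(3/19) = 85/19.

85/19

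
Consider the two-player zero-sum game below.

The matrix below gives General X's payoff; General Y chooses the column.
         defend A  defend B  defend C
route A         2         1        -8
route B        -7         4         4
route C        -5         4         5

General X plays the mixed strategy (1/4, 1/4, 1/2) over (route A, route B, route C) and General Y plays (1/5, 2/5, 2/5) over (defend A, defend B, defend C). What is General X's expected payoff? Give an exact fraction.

23/20

Against (1/5, 2/5, 2/5), each row's expected payoff is route A: -12/5; route B: 9/5; route C: 13/5.
Taking the (1/4, 1/4, 1/2)-weighted average: (1/4)·(-12/5) + (1/4)·(9/5) + (1/2)·(13/5) = 23/20.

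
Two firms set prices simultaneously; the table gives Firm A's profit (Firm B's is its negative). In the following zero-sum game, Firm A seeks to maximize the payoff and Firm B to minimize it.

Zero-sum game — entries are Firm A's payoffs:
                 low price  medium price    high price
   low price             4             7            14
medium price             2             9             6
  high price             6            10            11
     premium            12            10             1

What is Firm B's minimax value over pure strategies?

10

The worst case (largest entry) in each column is low price: 12, medium price: 10, high price: 14.
The best (smallest) of these is 10.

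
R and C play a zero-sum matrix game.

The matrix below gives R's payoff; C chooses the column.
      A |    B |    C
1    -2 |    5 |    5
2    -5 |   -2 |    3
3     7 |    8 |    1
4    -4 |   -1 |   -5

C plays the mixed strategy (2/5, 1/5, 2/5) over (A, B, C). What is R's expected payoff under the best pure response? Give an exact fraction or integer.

24/5

1: (-2)·(2/5) + (5)·(1/5) + (5)·(2/5) = 11/5.
2: (-5)·(2/5) + (-2)·(1/5) + (3)·(2/5) = -6/5.
3: (7)·(2/5) + (8)·(1/5) + (1)·(2/5) = 24/5.
4: (-4)·(2/5) + (-1)·(1/5) + (-5)·(2/5) = -19/5.
The best pure response is 3 with expected payoff 24/5.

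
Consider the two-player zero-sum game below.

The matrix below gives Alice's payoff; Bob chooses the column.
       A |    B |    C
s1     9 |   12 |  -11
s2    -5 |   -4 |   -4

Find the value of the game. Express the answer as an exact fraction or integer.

-13/3

Column B is strictly dominated by A for Bob (it gives Alice more in every row).
The remaining 2×2 game on (s1, s2) × (A, C) has no saddle point. Let Alice play s1 with probability p; indifference gives 9p − 5(1−p) = −11p − 4(1−p), so p = 1/21.
Similarly Bob's optimal q on A is 1/3, and the value is 9·(1/3) + (-11)·(2/3) = -13/3.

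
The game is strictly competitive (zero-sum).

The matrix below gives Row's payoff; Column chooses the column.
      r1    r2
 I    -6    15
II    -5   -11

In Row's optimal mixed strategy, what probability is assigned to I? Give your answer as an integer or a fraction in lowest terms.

Row minima are -6 and -11, so Row's maximin is -6; column maxima are -5 and 15, so Column's minimax is -5. These differ, so the equilibrium is in mixed strategies.
Let Row play I with probability p. Column is indifferent when −6p − 5(1−p) = 15p − 11(1−p), giving p = 2/9.

2/9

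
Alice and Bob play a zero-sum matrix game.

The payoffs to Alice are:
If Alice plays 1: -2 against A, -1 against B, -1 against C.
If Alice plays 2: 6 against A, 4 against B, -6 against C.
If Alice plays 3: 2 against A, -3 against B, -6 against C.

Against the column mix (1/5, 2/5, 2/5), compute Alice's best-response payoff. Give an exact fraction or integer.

2/5

1: (-2)·(1/5) + (-1)·(2/5) + (-1)·(2/5) = -6/5.
2: (6)·(1/5) + (4)·(2/5) + (-6)·(2/5) = 2/5.
3: (2)·(1/5) + (-3)·(2/5) + (-6)·(2/5) = -16/5.
The best pure response is 2 with expected payoff 2/5.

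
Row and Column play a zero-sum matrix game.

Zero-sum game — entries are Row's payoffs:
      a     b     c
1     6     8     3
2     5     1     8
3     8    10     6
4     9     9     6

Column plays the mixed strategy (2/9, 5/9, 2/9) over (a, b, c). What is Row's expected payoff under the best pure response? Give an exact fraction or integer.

26/3

1: (6)·(2/9) + (8)·(5/9) + (3)·(2/9) = 58/9.
2: (5)·(2/9) + (1)·(5/9) + (8)·(2/9) = 31/9.
3: (8)·(2/9) + (10)·(5/9) + (6)·(2/9) = 26/3.
4: (9)·(2/9) + (9)·(5/9) + (6)·(2/9) = 25/3.
The best pure response is 3 with expected payoff 26/3.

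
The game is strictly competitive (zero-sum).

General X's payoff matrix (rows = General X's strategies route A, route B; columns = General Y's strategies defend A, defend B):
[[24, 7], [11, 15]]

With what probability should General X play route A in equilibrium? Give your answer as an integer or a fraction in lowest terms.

Row minima are 7 and 11, so General X's maximin is 11; column maxima are 24 and 15, so General Y's minimax is 15. These differ, so the equilibrium is in mixed strategies.
Let General X play route A with probability p. General Y is indifferent when 24p + 11(1−p) = 7p + 15(1−p), giving p = 4/21.

4/21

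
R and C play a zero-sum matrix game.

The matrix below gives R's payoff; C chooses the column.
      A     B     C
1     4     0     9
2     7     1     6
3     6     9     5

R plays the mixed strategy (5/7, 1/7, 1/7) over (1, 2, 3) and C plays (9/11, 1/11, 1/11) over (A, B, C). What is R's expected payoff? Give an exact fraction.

33/7

Against (9/11, 1/11, 1/11), each row's expected payoff is 1: 45/11; 2: 70/11; 3: 68/11.
Taking the (5/7, 1/7, 1/7)-weighted average: (5/7)·(45/11) + (1/7)·(70/11) + (1/7)·(68/11) = 33/7.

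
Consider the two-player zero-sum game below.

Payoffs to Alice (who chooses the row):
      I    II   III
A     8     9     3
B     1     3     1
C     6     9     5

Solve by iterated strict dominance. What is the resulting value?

5

Column II is strictly dominated by I for Bob (8<9, 1<3, 6<9); eliminate II.
Row B is strictly dominated by row A (8>1, 3>1); eliminate B.
Column I is strictly dominated by III for Bob (3<8, 5<6); eliminate I.
Row A is strictly dominated by row C (5>3); eliminate A.
Only (C, III) remains, with payoff 5.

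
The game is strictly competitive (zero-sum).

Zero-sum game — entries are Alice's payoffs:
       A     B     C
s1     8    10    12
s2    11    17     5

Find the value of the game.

Column B is strictly dominated by A for Bob (it gives Alice more in every row).
The remaining 2×2 game on (s1, s2) × (A, C) has no saddle point. Let Alice play s1 with probability p; indifference gives 8p + 11(1−p) = 12p + 5(1−p), so p = 3/5.
Similarly Bob's optimal q on A is 7/10, and the value is 8·(7/10) + (12)·(3/10) = 46/5.

46/5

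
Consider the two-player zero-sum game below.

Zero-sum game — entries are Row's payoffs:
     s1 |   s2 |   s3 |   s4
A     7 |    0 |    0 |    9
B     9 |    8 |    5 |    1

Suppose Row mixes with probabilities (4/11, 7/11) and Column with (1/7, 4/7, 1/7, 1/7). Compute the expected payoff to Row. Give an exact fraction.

393/77

Against (1/7, 4/7, 1/7, 1/7), each row's expected payoff is A: 16/7; B: 47/7.
Taking the (4/11, 7/11)-weighted average: (4/11)·(16/7) + (7/11)·(47/7) = 393/77.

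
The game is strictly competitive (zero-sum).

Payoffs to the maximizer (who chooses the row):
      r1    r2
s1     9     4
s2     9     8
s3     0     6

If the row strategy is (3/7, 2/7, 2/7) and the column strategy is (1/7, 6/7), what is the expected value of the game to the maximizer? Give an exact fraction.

285/49

Against (1/7, 6/7), each row's expected payoff is s1: 33/7; s2: 57/7; s3: 36/7.
Taking the (3/7, 2/7, 2/7)-weighted average: (3/7)·(33/7) + (2/7)·(57/7) + (2/7)·(36/7) = 285/49.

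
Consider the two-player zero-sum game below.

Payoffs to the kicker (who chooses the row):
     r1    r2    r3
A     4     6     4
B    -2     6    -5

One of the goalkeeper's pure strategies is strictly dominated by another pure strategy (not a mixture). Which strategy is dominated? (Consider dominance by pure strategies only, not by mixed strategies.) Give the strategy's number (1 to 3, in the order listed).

The goalkeeper prefers columns that give the kicker less. Compare r2 with r1: 4 < 6, -2 < 6.
So r1 strictly dominates r2 for the goalkeeper; r2 is strictly dominated.

2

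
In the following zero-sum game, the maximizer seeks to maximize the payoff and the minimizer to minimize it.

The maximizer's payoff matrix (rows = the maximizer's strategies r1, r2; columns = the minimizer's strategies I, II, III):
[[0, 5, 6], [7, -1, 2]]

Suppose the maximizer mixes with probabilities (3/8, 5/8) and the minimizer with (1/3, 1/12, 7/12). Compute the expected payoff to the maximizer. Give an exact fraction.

173/48

Against (1/3, 1/12, 7/12), each row's expected payoff is r1: 47/12; r2: 41/12.
Taking the (3/8, 5/8)-weighted average: (3/8)·(47/12) + (5/8)·(41/12) = 173/48.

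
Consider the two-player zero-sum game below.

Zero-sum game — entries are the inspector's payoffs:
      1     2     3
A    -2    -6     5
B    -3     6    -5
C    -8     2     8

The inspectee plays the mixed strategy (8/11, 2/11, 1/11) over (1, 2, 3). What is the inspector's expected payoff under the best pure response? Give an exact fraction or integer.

-17/11

A: (-2)·(8/11) + (-6)·(2/11) + (5)·(1/11) = -23/11.
B: (-3)·(8/11) + (6)·(2/11) + (-5)·(1/11) = -17/11.
C: (-8)·(8/11) + (2)·(2/11) + (8)·(1/11) = -52/11.
The best pure response is B with expected payoff -17/11.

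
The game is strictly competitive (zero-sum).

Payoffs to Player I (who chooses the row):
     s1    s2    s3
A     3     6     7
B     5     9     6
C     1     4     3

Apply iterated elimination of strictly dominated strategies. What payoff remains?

5

Column s3 is strictly dominated by s1 for Player II (3<7, 5<6, 1<3); eliminate s3.
Column s2 is strictly dominated by s1 for Player II (3<6, 5<9, 1<4); eliminate s2.
Row C is strictly dominated by row A (3>1); eliminate C.
Row A is strictly dominated by row B (5>3); eliminate A.
Only (B, s1) remains, with payoff 5.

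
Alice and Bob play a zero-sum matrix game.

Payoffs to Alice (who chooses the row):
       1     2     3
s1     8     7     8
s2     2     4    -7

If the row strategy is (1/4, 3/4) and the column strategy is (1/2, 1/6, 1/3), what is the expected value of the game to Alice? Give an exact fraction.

35/24

Against (1/2, 1/6, 1/3), each row's expected payoff is s1: 47/6; s2: -2/3.
Taking the (1/4, 3/4)-weighted average: (1/4)·(47/6) + (3/4)·(-2/3) = 35/24.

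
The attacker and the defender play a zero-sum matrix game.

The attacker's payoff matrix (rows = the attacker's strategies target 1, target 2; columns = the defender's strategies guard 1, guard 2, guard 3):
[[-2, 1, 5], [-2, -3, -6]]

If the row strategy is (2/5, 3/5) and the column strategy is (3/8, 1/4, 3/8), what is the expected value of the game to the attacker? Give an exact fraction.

-17/10

Against (3/8, 1/4, 3/8), each row's expected payoff is target 1: 11/8; target 2: -15/4.
Taking the (2/5, 3/5)-weighted average: (2/5)·(11/8) + (3/5)·(-15/4) = -17/10.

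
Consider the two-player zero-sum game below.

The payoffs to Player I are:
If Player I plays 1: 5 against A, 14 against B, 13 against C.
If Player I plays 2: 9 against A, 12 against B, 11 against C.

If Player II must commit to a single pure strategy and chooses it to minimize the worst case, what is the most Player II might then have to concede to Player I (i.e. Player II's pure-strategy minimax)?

9

The worst case (largest entry) in each column is A: 9, B: 14, C: 13.
The best (smallest) of these is 9.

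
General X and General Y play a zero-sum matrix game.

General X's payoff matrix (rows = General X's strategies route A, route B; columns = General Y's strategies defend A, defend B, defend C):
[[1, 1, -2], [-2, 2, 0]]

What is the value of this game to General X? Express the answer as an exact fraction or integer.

Column defend B is strictly dominated by defend C for General Y (it gives General X more in every row).
The remaining 2×2 game on (route A, route B) × (defend A, defend C) has no saddle point. Let General X play route A with probability p; indifference gives p − 2(1−p) = −2p, so p = 2/5.
Similarly General Y's optimal q on defend A is 2/5, and the value is 1·(2/5) + (-2)·(3/5) = -4/5.

-4/5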